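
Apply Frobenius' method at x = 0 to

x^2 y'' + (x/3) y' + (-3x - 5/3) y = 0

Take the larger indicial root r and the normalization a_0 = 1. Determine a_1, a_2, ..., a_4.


Write in Frobenius form y'' + (p(x)/x) y' + (q(x)/x^2) y = 0:
  p(x) = 1/3,  q(x) = -3x - 5/3.
Indicial equation: r(r-1) + (1/3) r + (-5/3) = 0 -> roots r_1 = 5/3, r_2 = -1.
Take r = r_1 = 5/3. Let y(x) = x^r sum_{n>=0} a_n x^n with a_0 = 1.
Substitute y = x^r sum a_n x^n and match x^{r+n}. The recurrence is
  D(n) a_n - 3 a_{n-1} = 0,  where D(n) = (r+n)(r+n-1) + (1/3)(r+n) + (-5/3).
  a_n = 3 / D(n) * a_{n-1}.
Since the indicial polynomial factors as (r - r_1)(r - r_2), D(n) = (r_1 + n - r_1)(r_1 + n - r_2) = n(n + 8/3).
Evaluating step by step (a_0 = 1):
  n = 1: D(1) = 1(1 + 8/3) = 11/3; numerator = 3(1) = 3; a_1 = (3)/(11/3) = 9/11
  n = 2: D(2) = 2(2 + 8/3) = 28/3; numerator = 3(9/11) = 27/11; a_2 = (27/11)/(28/3) = 81/308
  n = 3: D(3) = 3(3 + 8/3) = 17; numerator = 3(81/308) = 243/308; a_3 = (243/308)/(17) = 243/5236
  n = 4: D(4) = 4(4 + 8/3) = 80/3; numerator = 3(243/5236) = 729/5236; a_4 = (729/5236)/(80/3) = 2187/418880

r = 5/3; a_0 = 1; a_1 = 9/11; a_2 = 81/308; a_3 = 243/5236; a_4 = 2187/418880


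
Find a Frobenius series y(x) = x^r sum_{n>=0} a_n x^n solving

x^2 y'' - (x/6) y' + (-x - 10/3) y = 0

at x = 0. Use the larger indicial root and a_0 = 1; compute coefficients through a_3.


Write in Frobenius form y'' + (p(x)/x) y' + (q(x)/x^2) y = 0:
  p(x) = -1/6,  q(x) = -x - 10/3.
Indicial equation: r(r-1) + (-1/6) r + (-10/3) = 0 -> roots r_1 = 5/2, r_2 = -4/3.
Take r = r_1 = 5/2. Let y(x) = x^r sum_{n>=0} a_n x^n with a_0 = 1.
Substitute y = x^r sum a_n x^n and match x^{r+n}. The recurrence is
  D(n) a_n - 1 a_{n-1} = 0,  where D(n) = (r+n)(r+n-1) + (-1/6)(r+n) + (-10/3).
  a_n = 1 / D(n) * a_{n-1}.
Since the indicial polynomial factors as (r - r_1)(r - r_2), D(n) = (r_1 + n - r_1)(r_1 + n - r_2) = n(n + 23/6).
Evaluating step by step (a_0 = 1):
  n = 1: D(1) = 1(1 + 23/6) = 29/6; numerator = 1(1) = 1; a_1 = (1)/(29/6) = 6/29
  n = 2: D(2) = 2(2 + 23/6) = 35/3; numerator = 1(6/29) = 6/29; a_2 = (6/29)/(35/3) = 18/1015
  n = 3: D(3) = 3(3 + 23/6) = 41/2; numerator = 1(18/1015) = 18/1015; a_3 = (18/1015)/(41/2) = 36/41615

r = 5/2; a_0 = 1; a_1 = 6/29; a_2 = 18/1015; a_3 = 36/41615


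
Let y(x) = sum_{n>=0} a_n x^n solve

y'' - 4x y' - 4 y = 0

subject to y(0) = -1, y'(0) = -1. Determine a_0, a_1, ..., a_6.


Ansatz: y(x) = sum_{n>=0} a_n x^n, so y'(x) = sum_{n>=1} n a_n x^(n-1) and y''(x) = sum_{n>=2} n(n-1) a_n x^(n-2).
Substitute into P(x) y'' + Q(x) y' + R(x) y = 0 with P(x) = 1, Q(x) = -4x, R(x) = -4, and match powers of x.
Initial conditions: a_0 = -1, a_1 = -1.
Setting the coefficient of each power of x to zero and solving order by order (substituting the coefficients already found):
  x^0: 2 a_2 - 4 a_0 = 0  ->  2 a_2 = 4 a_0 = -4  ->  a_2 = -2
  x^1: 6 a_3 - 8 a_1 = 0  ->  6 a_3 = 8 a_1 = -8  ->  a_3 = -4/3
  x^2: 12 a_4 - 12 a_2 = 0  ->  12 a_4 = 12 a_2 = -24  ->  a_4 = -2
  x^3: 20 a_5 - 16 a_3 = 0  ->  20 a_5 = 16 a_3 = -64/3  ->  a_5 = -16/15
  x^4: 30 a_6 - 20 a_4 = 0  ->  30 a_6 = 20 a_4 = -40  ->  a_6 = -4/3
Truncated series: y(x) = -1 - x - 2 x^2 - (4/3) x^3 - 2 x^4 - (16/15) x^5 - (4/3) x^6 + O(x^7).

a_0 = -1; a_1 = -1; a_2 = -2; a_3 = -4/3; a_4 = -2; a_5 = -16/15; a_6 = -4/3


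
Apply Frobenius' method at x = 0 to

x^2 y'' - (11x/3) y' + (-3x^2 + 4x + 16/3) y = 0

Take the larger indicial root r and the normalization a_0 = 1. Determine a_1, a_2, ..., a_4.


Write in Frobenius form y'' + (p(x)/x) y' + (q(x)/x^2) y = 0:
  p(x) = -11/3,  q(x) = -3x^2 + 4x + 16/3.
Indicial equation: r(r-1) + (-11/3) r + (16/3) = 0 -> roots r_1 = 8/3, r_2 = 2.
Take r = r_1 = 8/3. Let y(x) = x^r sum_{n>=0} a_n x^n with a_0 = 1.
Substitute y = x^r sum a_n x^n and match x^{r+n}. The recurrence is
  D(n) a_n + 4 a_{n-1} - 3 a_{n-2} = 0,  where D(n) = (r+n)(r+n-1) + (-11/3)(r+n) + (16/3).
  a_n = [-4 a_{n-1} + 3 a_{n-2}] / D(n).
Since the indicial polynomial factors as (r - r_1)(r - r_2), D(n) = (r_1 + n - r_1)(r_1 + n - r_2) = n(n + 2/3).
Evaluating step by step (a_0 = 1):
  n = 1: D(1) = 1(1 + 2/3) = 5/3; numerator = -4(1) = -4; a_1 = (-4)/(5/3) = -12/5
  n = 2: D(2) = 2(2 + 2/3) = 16/3; numerator = -4(-12/5) + 3(1) = 63/5; a_2 = (63/5)/(16/3) = 189/80
  n = 3: D(3) = 3(3 + 2/3) = 11; numerator = -4(189/80) + 3(-12/5) = -333/20; a_3 = (-333/20)/(11) = -333/220
  n = 4: D(4) = 4(4 + 2/3) = 56/3; numerator = -4(-333/220) + 3(189/80) = 2313/176; a_4 = (2313/176)/(56/3) = 6939/9856

r = 8/3; a_0 = 1; a_1 = -12/5; a_2 = 189/80; a_3 = -333/220; a_4 = 6939/9856


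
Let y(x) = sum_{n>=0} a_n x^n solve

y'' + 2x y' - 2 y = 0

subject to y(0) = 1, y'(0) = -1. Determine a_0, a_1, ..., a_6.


Ansatz: y(x) = sum_{n>=0} a_n x^n, so y'(x) = sum_{n>=1} n a_n x^(n-1) and y''(x) = sum_{n>=2} n(n-1) a_n x^(n-2).
Substitute into P(x) y'' + Q(x) y' + R(x) y = 0 with P(x) = 1, Q(x) = 2x, R(x) = -2, and match powers of x.
Initial conditions: a_0 = 1, a_1 = -1.
Setting the coefficient of each power of x to zero and solving order by order (substituting the coefficients already found):
  x^0: 2 a_2 - 2 a_0 = 0  ->  2 a_2 = 2 a_0 = 2  ->  a_2 = 1
  x^1: 6 a_3 = 0  ->  a_3 = 0
  x^2: 12 a_4 + 2 a_2 = 0  ->  12 a_4 = -2 a_2 = -2  ->  a_4 = -1/6
  x^3: 20 a_5 + 4 a_3 = 0  ->  20 a_5 = -4 a_3 = 0  ->  a_5 = 0
  x^4: 30 a_6 + 6 a_4 = 0  ->  30 a_6 = -6 a_4 = 1  ->  a_6 = 1/30
Truncated series: y(x) = 1 - x + x^2 - (1/6) x^4 + (1/30) x^6 + O(x^7).

a_0 = 1; a_1 = -1; a_2 = 1; a_3 = 0; a_4 = -1/6; a_5 = 0; a_6 = 1/30


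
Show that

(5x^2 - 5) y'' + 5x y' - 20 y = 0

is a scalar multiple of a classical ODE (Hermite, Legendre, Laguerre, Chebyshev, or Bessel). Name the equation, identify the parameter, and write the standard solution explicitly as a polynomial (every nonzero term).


All three coefficients share the factor -5; dividing through by -5 gives  (1 - x^2) y'' - x y' + 4 y = 0.
This matches the Chebyshev equation (1 - x^2) y'' - x y' + n^2 y = 0 (note the -x y' term, not -2x y') with n^2 = 4, so n = 2; the polynomial solution is T_2(x).
With y = sum_k a_k x^k, matching x^k gives (k+2)(k+1) a_{k+2} = (k^2 - n^2) a_k = (k - 2)(k + 2) a_k. The right side vanishes at k = 2, so the series with the parity of 2 terminates at degree 2.
Standard normalization: leading coefficient of T_n is 2^(n-1), so a_2 = 2^1 = 2. Work downward with a_k = (k+1)(k+2) a_{k+2} / ((k - 2)(k + 2)):
  a_0 = (1)(2)(2) / ((0 - 2)(0 + 2)) = 4/(-4) = -1
Hence T_2(x) = 2 x^2 - 1.

T_2(x); series = 2 x^2 - 1


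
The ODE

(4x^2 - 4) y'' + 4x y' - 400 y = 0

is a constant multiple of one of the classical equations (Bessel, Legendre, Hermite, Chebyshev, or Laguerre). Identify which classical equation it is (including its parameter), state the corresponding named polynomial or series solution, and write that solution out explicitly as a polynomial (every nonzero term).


All three coefficients share the factor -4; dividing through by -4 gives  (1 - x^2) y'' - x y' + 100 y = 0.
This matches the Chebyshev equation (1 - x^2) y'' - x y' + n^2 y = 0 (note the -x y' term, not -2x y') with n^2 = 100, so n = 10; the polynomial solution is T_10(x).
With y = sum_k a_k x^k, matching x^k gives (k+2)(k+1) a_{k+2} = (k^2 - n^2) a_k = (k - 10)(k + 10) a_k. The right side vanishes at k = 10, so the series with the parity of 10 terminates at degree 10.
Standard normalization: leading coefficient of T_n is 2^(n-1), so a_10 = 2^9 = 512. Work downward with a_k = (k+1)(k+2) a_{k+2} / ((k - 10)(k + 10)):
  a_8 = (9)(10)(512) / ((8 - 10)(8 + 10)) = 46080/(-36) = -1280
  a_6 = (7)(8)(-1280) / ((6 - 10)(6 + 10)) = -71680/(-64) = 1120
  a_4 = (5)(6)(1120) / ((4 - 10)(4 + 10)) = 33600/(-84) = -400
  a_2 = (3)(4)(-400) / ((2 - 10)(2 + 10)) = -4800/(-96) = 50
  a_0 = (1)(2)(50) / ((0 - 10)(0 + 10)) = 100/(-100) = -1
Hence T_10(x) = 512 x^10 - 1280 x^8 + 1120 x^6 - 400 x^4 + 50 x^2 - 1.

T_10(x); series = 512 x^10 - 1280 x^8 + 1120 x^6 - 400 x^4 + 50 x^2 - 1


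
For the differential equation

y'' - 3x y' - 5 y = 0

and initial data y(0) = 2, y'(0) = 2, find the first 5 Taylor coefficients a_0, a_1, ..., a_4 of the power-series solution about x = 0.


Ansatz: y(x) = sum_{n>=0} a_n x^n, so y'(x) = sum_{n>=1} n a_n x^(n-1) and y''(x) = sum_{n>=2} n(n-1) a_n x^(n-2).
Substitute into P(x) y'' + Q(x) y' + R(x) y = 0 with P(x) = 1, Q(x) = -3x, R(x) = -5, and match powers of x.
Initial conditions: a_0 = 2, a_1 = 2.
Setting the coefficient of each power of x to zero and solving order by order (substituting the coefficients already found):
  x^0: 2 a_2 - 5 a_0 = 0  ->  2 a_2 = 5 a_0 = 10  ->  a_2 = 5
  x^1: 6 a_3 - 8 a_1 = 0  ->  6 a_3 = 8 a_1 = 16  ->  a_3 = 8/3
  x^2: 12 a_4 - 11 a_2 = 0  ->  12 a_4 = 11 a_2 = 55  ->  a_4 = 55/12
Truncated series: y(x) = 2 + 2 x + 5 x^2 + (8/3) x^3 + (55/12) x^4 + O(x^5).

a_0 = 2; a_1 = 2; a_2 = 5; a_3 = 8/3; a_4 = 55/12


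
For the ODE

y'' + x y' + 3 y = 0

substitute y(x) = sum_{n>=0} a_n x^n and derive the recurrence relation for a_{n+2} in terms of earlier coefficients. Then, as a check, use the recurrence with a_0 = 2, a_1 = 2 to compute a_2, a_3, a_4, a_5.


Substitute y = sum_n a_n x^n.
y''(x) has coefficient (n+2)(n+1) a_{n+2} at x^n;
x y'(x) has coefficient n a_n at x^n (shift);
3 y(x) has coefficient 3 a_n at x^n.
Matching x^n: (n+2)(n+1) a_{n+2} + (n + 3) a_n = 0.
Thus a_{n+2} = (-n - 3) / ((n+1)(n+2)) * a_n.

Check with a_0 = 2, a_1 = 2 (apply the recurrence for n = 0, 1, 2, 3): a_0 = 2, a_1 = 2, a_2 = -3, a_3 = -4/3, a_4 = 5/4, a_5 = 2/5.

a_(n+2) = (-n - 3) / ((n+1)(n+2)) * a_n; check: a_0 = 2, a_1 = 2, a_2 = -3, a_3 = -4/3, a_4 = 5/4, a_5 = 2/5


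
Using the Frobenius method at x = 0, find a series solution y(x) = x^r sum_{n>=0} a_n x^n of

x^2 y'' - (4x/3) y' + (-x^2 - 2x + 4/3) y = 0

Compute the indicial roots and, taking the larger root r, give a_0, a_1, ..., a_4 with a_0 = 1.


Write in Frobenius form y'' + (p(x)/x) y' + (q(x)/x^2) y = 0:
  p(x) = -4/3,  q(x) = -x^2 - 2x + 4/3.
Indicial equation: r(r-1) + (-4/3) r + (4/3) = 0 -> roots r_1 = 4/3, r_2 = 1.
Take r = r_1 = 4/3. Let y(x) = x^r sum_{n>=0} a_n x^n with a_0 = 1.
Substitute y = x^r sum a_n x^n and match x^{r+n}. The recurrence is
  D(n) a_n - 2 a_{n-1} - 1 a_{n-2} = 0,  where D(n) = (r+n)(r+n-1) + (-4/3)(r+n) + (4/3).
  a_n = [2 a_{n-1} + 1 a_{n-2}] / D(n).
Since the indicial polynomial factors as (r - r_1)(r - r_2), D(n) = (r_1 + n - r_1)(r_1 + n - r_2) = n(n + 1/3).
Evaluating step by step (a_0 = 1):
  n = 1: D(1) = 1(1 + 1/3) = 4/3; numerator = 2(1) = 2; a_1 = (2)/(4/3) = 3/2
  n = 2: D(2) = 2(2 + 1/3) = 14/3; numerator = 2(3/2) + 1(1) = 4; a_2 = (4)/(14/3) = 6/7
  n = 3: D(3) = 3(3 + 1/3) = 10; numerator = 2(6/7) + 1(3/2) = 45/14; a_3 = (45/14)/(10) = 9/28
  n = 4: D(4) = 4(4 + 1/3) = 52/3; numerator = 2(9/28) + 1(6/7) = 3/2; a_4 = (3/2)/(52/3) = 9/104

r = 4/3; a_0 = 1; a_1 = 3/2; a_2 = 6/7; a_3 = 9/28; a_4 = 9/104


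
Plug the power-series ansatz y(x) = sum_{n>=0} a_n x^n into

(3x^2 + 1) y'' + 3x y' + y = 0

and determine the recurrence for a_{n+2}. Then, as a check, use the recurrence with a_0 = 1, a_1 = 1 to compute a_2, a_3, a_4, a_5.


Substitute y = sum_n a_n x^n.
(1 + 3 x^2) y'' contributes (n+2)(n+1) a_{n+2} + 3 n(n-1) a_n at x^n.
3 x y'(x) contributes 3 n a_n at x^n.
y(x) contributes 1 a_n at x^n.
Matching x^n: (n+2)(n+1) a_{n+2} + (3 n(n-1) + 3 n + 1) a_n = 0.
Thus a_{n+2} = (-3 n(n-1) - 3 n - 1) / ((n+1)(n+2)) * a_n.

Check with a_0 = 1, a_1 = 1 (apply the recurrence for n = 0, 1, 2, 3): a_0 = 1, a_1 = 1, a_2 = -1/2, a_3 = -2/3, a_4 = 13/24, a_5 = 14/15.

a_(n+2) = (-3 n(n-1) - 3 n - 1) / ((n+1)(n+2)) * a_n; check: a_0 = 1, a_1 = 1, a_2 = -1/2, a_3 = -2/3, a_4 = 13/24, a_5 = 14/15


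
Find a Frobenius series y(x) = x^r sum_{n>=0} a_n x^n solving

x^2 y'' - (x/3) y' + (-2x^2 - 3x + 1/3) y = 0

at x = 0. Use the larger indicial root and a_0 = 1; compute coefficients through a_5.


Write in Frobenius form y'' + (p(x)/x) y' + (q(x)/x^2) y = 0:
  p(x) = -1/3,  q(x) = -2x^2 - 3x + 1/3.
Indicial equation: r(r-1) + (-1/3) r + (1/3) = 0 -> roots r_1 = 1, r_2 = 1/3.
Take r = r_1 = 1. Let y(x) = x^r sum_{n>=0} a_n x^n with a_0 = 1.
Substitute y = x^r sum a_n x^n and match x^{r+n}. The recurrence is
  D(n) a_n - 3 a_{n-1} - 2 a_{n-2} = 0,  where D(n) = (r+n)(r+n-1) + (-1/3)(r+n) + (1/3).
  a_n = [3 a_{n-1} + 2 a_{n-2}] / D(n).
Since the indicial polynomial factors as (r - r_1)(r - r_2), D(n) = (r_1 + n - r_1)(r_1 + n - r_2) = n(n + 2/3).
Evaluating step by step (a_0 = 1):
  n = 1: D(1) = 1(1 + 2/3) = 5/3; numerator = 3(1) = 3; a_1 = (3)/(5/3) = 9/5
  n = 2: D(2) = 2(2 + 2/3) = 16/3; numerator = 3(9/5) + 2(1) = 37/5; a_2 = (37/5)/(16/3) = 111/80
  n = 3: D(3) = 3(3 + 2/3) = 11; numerator = 3(111/80) + 2(9/5) = 621/80; a_3 = (621/80)/(11) = 621/880
  n = 4: D(4) = 4(4 + 2/3) = 56/3; numerator = 3(621/880) + 2(111/80) = 861/176; a_4 = (861/176)/(56/3) = 369/1408
  n = 5: D(5) = 5(5 + 2/3) = 85/3; numerator = 3(369/1408) + 2(621/880) = 15471/7040; a_5 = (15471/7040)/(85/3) = 46413/598400

r = 1; a_0 = 1; a_1 = 9/5; a_2 = 111/80; a_3 = 621/880; a_4 = 369/1408; a_5 = 46413/598400


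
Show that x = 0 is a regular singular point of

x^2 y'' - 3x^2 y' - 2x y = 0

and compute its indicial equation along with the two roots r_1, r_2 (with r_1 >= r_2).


Divide by x^2 to reach normal form y'' + P_1(x) y' + P_2(x) y = 0 with P_1(x) = -3 and P_2(x) = -2/x.
x = 0 is a singular point because the y-coefficient -2/x has a pole at x = 0.
It is a regular singular point because x P_1(x) = p(x) = -3x and x^2 P_2(x) = q(x) = -2x are polynomials, hence analytic at x = 0.
p(0) = 0,  q(0) = 0.
Indicial equation: r(r-1) + p(0) r + q(0) = 0, i.e. r^2 + (p(0) - 1) r + q(0) = 0, i.e. r^2 - 1 r = 0.
Discriminant: (-1)^2 - 4(0) = 1, so r = (1 ± 1)/2.
Solving: r_1 = 1, r_2 = 0.

indicial: r^2 - 1 r = 0; roots r_1 = 1, r_2 = 0


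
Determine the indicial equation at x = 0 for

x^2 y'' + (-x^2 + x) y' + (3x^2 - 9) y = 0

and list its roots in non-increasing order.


Divide by x^2 to reach normal form y'' + P_1(x) y' + P_2(x) y = 0 with P_1(x) = -1 + 1/x and P_2(x) = 3 - 9/x^2.
x = 0 is a singular point because the y'-coefficient -1 + 1/x has a pole at x = 0 and the y-coefficient 3 - 9/x^2 has a pole at x = 0.
It is a regular singular point because x P_1(x) = p(x) = 1 - x and x^2 P_2(x) = q(x) = 3x^2 - 9 are polynomials, hence analytic at x = 0.
p(0) = 1,  q(0) = -9.
Indicial equation: r(r-1) + p(0) r + q(0) = 0, i.e. r^2 + (p(0) - 1) r + q(0) = 0, i.e. r^2 - 9 = 0.
Discriminant: (0)^2 - 4(-9) = 36, so r = (0 ± 6)/2.
Solving: r_1 = 3, r_2 = -3.

indicial: r^2 - 9 = 0; roots r_1 = 3, r_2 = -3


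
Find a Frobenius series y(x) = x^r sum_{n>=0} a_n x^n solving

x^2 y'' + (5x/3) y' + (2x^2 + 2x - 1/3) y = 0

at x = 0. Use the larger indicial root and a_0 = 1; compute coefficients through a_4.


Write in Frobenius form y'' + (p(x)/x) y' + (q(x)/x^2) y = 0:
  p(x) = 5/3,  q(x) = 2x^2 + 2x - 1/3.
Indicial equation: r(r-1) + (5/3) r + (-1/3) = 0 -> roots r_1 = 1/3, r_2 = -1.
Take r = r_1 = 1/3. Let y(x) = x^r sum_{n>=0} a_n x^n with a_0 = 1.
Substitute y = x^r sum a_n x^n and match x^{r+n}. The recurrence is
  D(n) a_n + 2 a_{n-1} + 2 a_{n-2} = 0,  where D(n) = (r+n)(r+n-1) + (5/3)(r+n) + (-1/3).
  a_n = [-2 a_{n-1} - 2 a_{n-2}] / D(n).
Since the indicial polynomial factors as (r - r_1)(r - r_2), D(n) = (r_1 + n - r_1)(r_1 + n - r_2) = n(n + 4/3).
Evaluating step by step (a_0 = 1):
  n = 1: D(1) = 1(1 + 4/3) = 7/3; numerator = -2(1) = -2; a_1 = (-2)/(7/3) = -6/7
  n = 2: D(2) = 2(2 + 4/3) = 20/3; numerator = -2(-6/7) - 2(1) = -2/7; a_2 = (-2/7)/(20/3) = -3/70
  n = 3: D(3) = 3(3 + 4/3) = 13; numerator = -2(-3/70) - 2(-6/7) = 9/5; a_3 = (9/5)/(13) = 9/65
  n = 4: D(4) = 4(4 + 4/3) = 64/3; numerator = -2(9/65) - 2(-3/70) = -87/455; a_4 = (-87/455)/(64/3) = -261/29120

r = 1/3; a_0 = 1; a_1 = -6/7; a_2 = -3/70; a_3 = 9/65; a_4 = -261/29120


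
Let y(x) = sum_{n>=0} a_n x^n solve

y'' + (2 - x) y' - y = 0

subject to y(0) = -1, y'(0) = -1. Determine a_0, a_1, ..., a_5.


Ansatz: y(x) = sum_{n>=0} a_n x^n, so y'(x) = sum_{n>=1} n a_n x^(n-1) and y''(x) = sum_{n>=2} n(n-1) a_n x^(n-2).
Substitute into P(x) y'' + Q(x) y' + R(x) y = 0 with P(x) = 1, Q(x) = 2 - x, R(x) = -1, and match powers of x.
Initial conditions: a_0 = -1, a_1 = -1.
Setting the coefficient of each power of x to zero and solving order by order (substituting the coefficients already found):
  x^0: 2 a_2 + 2 a_1 - a_0 = 0  ->  2 a_2 = -2 a_1 + a_0 = 1  ->  a_2 = 1/2
  x^1: 6 a_3 + 4 a_2 - 2 a_1 = 0  ->  6 a_3 = -4 a_2 + 2 a_1 = -4  ->  a_3 = -2/3
  x^2: 12 a_4 + 6 a_3 - 3 a_2 = 0  ->  12 a_4 = -6 a_3 + 3 a_2 = 11/2  ->  a_4 = 11/24
  x^3: 20 a_5 + 8 a_4 - 4 a_3 = 0  ->  20 a_5 = -8 a_4 + 4 a_3 = -19/3  ->  a_5 = -19/60
Truncated series: y(x) = -1 - x + (1/2) x^2 - (2/3) x^3 + (11/24) x^4 - (19/60) x^5 + O(x^6).

a_0 = -1; a_1 = -1; a_2 = 1/2; a_3 = -2/3; a_4 = 11/24; a_5 = -19/60


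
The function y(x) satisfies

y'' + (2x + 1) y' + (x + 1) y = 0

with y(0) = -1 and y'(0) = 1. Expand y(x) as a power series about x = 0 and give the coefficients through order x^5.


Ansatz: y(x) = sum_{n>=0} a_n x^n, so y'(x) = sum_{n>=1} n a_n x^(n-1) and y''(x) = sum_{n>=2} n(n-1) a_n x^(n-2).
Substitute into P(x) y'' + Q(x) y' + R(x) y = 0 with P(x) = 1, Q(x) = 2x + 1, R(x) = x + 1, and match powers of x.
Initial conditions: a_0 = -1, a_1 = 1.
Setting the coefficient of each power of x to zero and solving order by order (substituting the coefficients already found):
  x^0: 2 a_2 + a_1 + a_0 = 0  ->  2 a_2 = -a_1 - a_0 = 0  ->  a_2 = 0
  x^1: 6 a_3 + 2 a_2 + 3 a_1 + a_0 = 0  ->  6 a_3 = -2 a_2 - 3 a_1 - a_0 = -2  ->  a_3 = -1/3
  x^2: 12 a_4 + 3 a_3 + 5 a_2 + a_1 = 0  ->  12 a_4 = -3 a_3 - 5 a_2 - a_1 = 0  ->  a_4 = 0
  x^3: 20 a_5 + 4 a_4 + 7 a_3 + a_2 = 0  ->  20 a_5 = -4 a_4 - 7 a_3 - a_2 = 7/3  ->  a_5 = 7/60
Truncated series: y(x) = -1 + x - (1/3) x^3 + (7/60) x^5 + O(x^6).

a_0 = -1; a_1 = 1; a_2 = 0; a_3 = -1/3; a_4 = 0; a_5 = 7/60


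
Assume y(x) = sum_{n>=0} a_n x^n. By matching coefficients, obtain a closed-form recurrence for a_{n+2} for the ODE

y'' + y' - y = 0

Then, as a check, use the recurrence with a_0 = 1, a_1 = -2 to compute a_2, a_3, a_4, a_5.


Substitute y = sum_n a_n x^n.
y''(x) has coefficient (n+2)(n+1) a_{n+2} at x^n;
y'(x) has coefficient (n+1) a_{n+1} at x^n;
-y(x) has coefficient -1 a_n at x^n.
Matching x^n: (n+2)(n+1) a_{n+2} + (n+1) a_{n+1} - 1 a_n = 0.
Thus a_{n+2} = [-(n+1) a_{n+1} + 1 a_n] / ((n+1)(n+2)).

Check with a_0 = 1, a_1 = -2 (apply the recurrence for n = 0, 1, 2, 3): a_0 = 1, a_1 = -2, a_2 = 3/2, a_3 = -5/6, a_4 = 1/3, a_5 = -13/120.

a_(n+2) = [-(n+1) a_(n+1) + 1 a_n] / ((n+1)(n+2)); check: a_0 = 1, a_1 = -2, a_2 = 3/2, a_3 = -5/6, a_4 = 1/3, a_5 = -13/120


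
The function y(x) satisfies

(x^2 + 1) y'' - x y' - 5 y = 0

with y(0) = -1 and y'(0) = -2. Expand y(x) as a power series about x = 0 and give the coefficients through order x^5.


Ansatz: y(x) = sum_{n>=0} a_n x^n, so y'(x) = sum_{n>=1} n a_n x^(n-1) and y''(x) = sum_{n>=2} n(n-1) a_n x^(n-2).
Substitute into P(x) y'' + Q(x) y' + R(x) y = 0 with P(x) = x^2 + 1, Q(x) = -x, R(x) = -5, and match powers of x.
Initial conditions: a_0 = -1, a_1 = -2.
Setting the coefficient of each power of x to zero and solving order by order (substituting the coefficients already found):
  x^0: 2 a_2 - 5 a_0 = 0  ->  2 a_2 = 5 a_0 = -5  ->  a_2 = -5/2
  x^1: 6 a_3 - 6 a_1 = 0  ->  6 a_3 = 6 a_1 = -12  ->  a_3 = -2
  x^2: 12 a_4 - 5 a_2 = 0  ->  12 a_4 = 5 a_2 = -25/2  ->  a_4 = -25/24
  x^3: 20 a_5 - 2 a_3 = 0  ->  20 a_5 = 2 a_3 = -4  ->  a_5 = -1/5
Truncated series: y(x) = -1 - 2 x - (5/2) x^2 - 2 x^3 - (25/24) x^4 - (1/5) x^5 + O(x^6).

a_0 = -1; a_1 = -2; a_2 = -5/2; a_3 = -2; a_4 = -25/24; a_5 = -1/5


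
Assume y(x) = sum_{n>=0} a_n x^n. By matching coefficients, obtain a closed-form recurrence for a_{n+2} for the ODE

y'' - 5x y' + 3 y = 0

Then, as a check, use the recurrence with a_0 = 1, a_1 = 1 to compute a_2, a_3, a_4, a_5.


Substitute y = sum_n a_n x^n.
y''(x) has coefficient (n+2)(n+1) a_{n+2} at x^n;
-5 x y'(x) has coefficient -5 n a_n at x^n (shift);
3 y(x) has coefficient 3 a_n at x^n.
Matching x^n: (n+2)(n+1) a_{n+2} + (-5n + 3) a_n = 0.
Thus a_{n+2} = (5n - 3) / ((n+1)(n+2)) * a_n.

Check with a_0 = 1, a_1 = 1 (apply the recurrence for n = 0, 1, 2, 3): a_0 = 1, a_1 = 1, a_2 = -3/2, a_3 = 1/3, a_4 = -7/8, a_5 = 1/5.

a_(n+2) = (5n - 3) / ((n+1)(n+2)) * a_n; check: a_0 = 1, a_1 = 1, a_2 = -3/2, a_3 = 1/3, a_4 = -7/8, a_5 = 1/5


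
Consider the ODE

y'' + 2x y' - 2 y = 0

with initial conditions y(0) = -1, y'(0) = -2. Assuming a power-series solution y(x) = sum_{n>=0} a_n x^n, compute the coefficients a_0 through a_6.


Ansatz: y(x) = sum_{n>=0} a_n x^n, so y'(x) = sum_{n>=1} n a_n x^(n-1) and y''(x) = sum_{n>=2} n(n-1) a_n x^(n-2).
Substitute into P(x) y'' + Q(x) y' + R(x) y = 0 with P(x) = 1, Q(x) = 2x, R(x) = -2, and match powers of x.
Initial conditions: a_0 = -1, a_1 = -2.
Setting the coefficient of each power of x to zero and solving order by order (substituting the coefficients already found):
  x^0: 2 a_2 - 2 a_0 = 0  ->  2 a_2 = 2 a_0 = -2  ->  a_2 = -1
  x^1: 6 a_3 = 0  ->  a_3 = 0
  x^2: 12 a_4 + 2 a_2 = 0  ->  12 a_4 = -2 a_2 = 2  ->  a_4 = 1/6
  x^3: 20 a_5 + 4 a_3 = 0  ->  20 a_5 = -4 a_3 = 0  ->  a_5 = 0
  x^4: 30 a_6 + 6 a_4 = 0  ->  30 a_6 = -6 a_4 = -1  ->  a_6 = -1/30
Truncated series: y(x) = -1 - 2 x - x^2 + (1/6) x^4 - (1/30) x^6 + O(x^7).

a_0 = -1; a_1 = -2; a_2 = -1; a_3 = 0; a_4 = 1/6; a_5 = 0; a_6 = -1/30


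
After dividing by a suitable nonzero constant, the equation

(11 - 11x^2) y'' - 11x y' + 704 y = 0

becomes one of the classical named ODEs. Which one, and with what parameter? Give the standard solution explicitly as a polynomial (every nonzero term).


All three coefficients share the factor 11; dividing through by 11 gives  (1 - x^2) y'' - x y' + 64 y = 0.
This matches the Chebyshev equation (1 - x^2) y'' - x y' + n^2 y = 0 (note the -x y' term, not -2x y') with n^2 = 64, so n = 8; the polynomial solution is T_8(x).
With y = sum_k a_k x^k, matching x^k gives (k+2)(k+1) a_{k+2} = (k^2 - n^2) a_k = (k - 8)(k + 8) a_k. The right side vanishes at k = 8, so the series with the parity of 8 terminates at degree 8.
Standard normalization: leading coefficient of T_n is 2^(n-1), so a_8 = 2^7 = 128. Work downward with a_k = (k+1)(k+2) a_{k+2} / ((k - 8)(k + 8)):
  a_6 = (7)(8)(128) / ((6 - 8)(6 + 8)) = 7168/(-28) = -256
  a_4 = (5)(6)(-256) / ((4 - 8)(4 + 8)) = -7680/(-48) = 160
  a_2 = (3)(4)(160) / ((2 - 8)(2 + 8)) = 1920/(-60) = -32
  a_0 = (1)(2)(-32) / ((0 - 8)(0 + 8)) = -64/(-64) = 1
Hence T_8(x) = 128 x^8 - 256 x^6 + 160 x^4 - 32 x^2 + 1.

T_8(x); series = 128 x^8 - 256 x^6 + 160 x^4 - 32 x^2 + 1


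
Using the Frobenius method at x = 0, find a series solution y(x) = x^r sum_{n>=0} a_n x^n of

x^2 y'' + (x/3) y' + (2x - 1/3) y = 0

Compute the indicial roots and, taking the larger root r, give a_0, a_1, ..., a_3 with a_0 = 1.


Write in Frobenius form y'' + (p(x)/x) y' + (q(x)/x^2) y = 0:
  p(x) = 1/3,  q(x) = 2x - 1/3.
Indicial equation: r(r-1) + (1/3) r + (-1/3) = 0 -> roots r_1 = 1, r_2 = -1/3.
Take r = r_1 = 1. Let y(x) = x^r sum_{n>=0} a_n x^n with a_0 = 1.
Substitute y = x^r sum a_n x^n and match x^{r+n}. The recurrence is
  D(n) a_n + 2 a_{n-1} = 0,  where D(n) = (r+n)(r+n-1) + (1/3)(r+n) + (-1/3).
  a_n = -2 / D(n) * a_{n-1}.
Since the indicial polynomial factors as (r - r_1)(r - r_2), D(n) = (r_1 + n - r_1)(r_1 + n - r_2) = n(n + 4/3).
Evaluating step by step (a_0 = 1):
  n = 1: D(1) = 1(1 + 4/3) = 7/3; numerator = -2(1) = -2; a_1 = (-2)/(7/3) = -6/7
  n = 2: D(2) = 2(2 + 4/3) = 20/3; numerator = -2(-6/7) = 12/7; a_2 = (12/7)/(20/3) = 9/35
  n = 3: D(3) = 3(3 + 4/3) = 13; numerator = -2(9/35) = -18/35; a_3 = (-18/35)/(13) = -18/455

r = 1; a_0 = 1; a_1 = -6/7; a_2 = 9/35; a_3 = -18/455


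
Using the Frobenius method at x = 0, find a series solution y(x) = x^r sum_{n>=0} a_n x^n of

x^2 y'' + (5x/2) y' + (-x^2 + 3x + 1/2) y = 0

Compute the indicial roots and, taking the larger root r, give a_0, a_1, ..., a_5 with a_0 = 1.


Write in Frobenius form y'' + (p(x)/x) y' + (q(x)/x^2) y = 0:
  p(x) = 5/2,  q(x) = -x^2 + 3x + 1/2.
Indicial equation: r(r-1) + (5/2) r + (1/2) = 0 -> roots r_1 = -1/2, r_2 = -1.
Take r = r_1 = -1/2. Let y(x) = x^r sum_{n>=0} a_n x^n with a_0 = 1.
Substitute y = x^r sum a_n x^n and match x^{r+n}. The recurrence is
  D(n) a_n + 3 a_{n-1} - 1 a_{n-2} = 0,  where D(n) = (r+n)(r+n-1) + (5/2)(r+n) + (1/2).
  a_n = [-3 a_{n-1} + 1 a_{n-2}] / D(n).
Since the indicial polynomial factors as (r - r_1)(r - r_2), D(n) = (r_1 + n - r_1)(r_1 + n - r_2) = n(n + 1/2).
Evaluating step by step (a_0 = 1):
  n = 1: D(1) = 1(1 + 1/2) = 3/2; numerator = -3(1) = -3; a_1 = (-3)/(3/2) = -2
  n = 2: D(2) = 2(2 + 1/2) = 5; numerator = -3(-2) + 1(1) = 7; a_2 = (7)/(5) = 7/5
  n = 3: D(3) = 3(3 + 1/2) = 21/2; numerator = -3(7/5) + 1(-2) = -31/5; a_3 = (-31/5)/(21/2) = -62/105
  n = 4: D(4) = 4(4 + 1/2) = 18; numerator = -3(-62/105) + 1(7/5) = 111/35; a_4 = (111/35)/(18) = 37/210
  n = 5: D(5) = 5(5 + 1/2) = 55/2; numerator = -3(37/210) + 1(-62/105) = -47/42; a_5 = (-47/42)/(55/2) = -47/1155

r = -1/2; a_0 = 1; a_1 = -2; a_2 = 7/5; a_3 = -62/105; a_4 = 37/210; a_5 = -47/1155


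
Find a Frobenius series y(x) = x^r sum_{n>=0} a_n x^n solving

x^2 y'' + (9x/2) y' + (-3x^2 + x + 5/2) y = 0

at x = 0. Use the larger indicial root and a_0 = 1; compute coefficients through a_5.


Write in Frobenius form y'' + (p(x)/x) y' + (q(x)/x^2) y = 0:
  p(x) = 9/2,  q(x) = -3x^2 + x + 5/2.
Indicial equation: r(r-1) + (9/2) r + (5/2) = 0 -> roots r_1 = -1, r_2 = -5/2.
Take r = r_1 = -1. Let y(x) = x^r sum_{n>=0} a_n x^n with a_0 = 1.
Substitute y = x^r sum a_n x^n and match x^{r+n}. The recurrence is
  D(n) a_n + 1 a_{n-1} - 3 a_{n-2} = 0,  where D(n) = (r+n)(r+n-1) + (9/2)(r+n) + (5/2).
  a_n = [-1 a_{n-1} + 3 a_{n-2}] / D(n).
Since the indicial polynomial factors as (r - r_1)(r - r_2), D(n) = (r_1 + n - r_1)(r_1 + n - r_2) = n(n + 3/2).
Evaluating step by step (a_0 = 1):
  n = 1: D(1) = 1(1 + 3/2) = 5/2; numerator = -1(1) = -1; a_1 = (-1)/(5/2) = -2/5
  n = 2: D(2) = 2(2 + 3/2) = 7; numerator = -1(-2/5) + 3(1) = 17/5; a_2 = (17/5)/(7) = 17/35
  n = 3: D(3) = 3(3 + 3/2) = 27/2; numerator = -1(17/35) + 3(-2/5) = -59/35; a_3 = (-59/35)/(27/2) = -118/945
  n = 4: D(4) = 4(4 + 3/2) = 22; numerator = -1(-118/945) + 3(17/35) = 299/189; a_4 = (299/189)/(22) = 299/4158
  n = 5: D(5) = 5(5 + 3/2) = 65/2; numerator = -1(299/4158) + 3(-118/945) = -9283/20790; a_5 = (-9283/20790)/(65/2) = -9283/675675

r = -1; a_0 = 1; a_1 = -2/5; a_2 = 17/35; a_3 = -118/945; a_4 = 299/4158; a_5 = -9283/675675


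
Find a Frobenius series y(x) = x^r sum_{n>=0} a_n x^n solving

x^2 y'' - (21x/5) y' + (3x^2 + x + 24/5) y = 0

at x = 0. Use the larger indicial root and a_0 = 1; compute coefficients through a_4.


Write in Frobenius form y'' + (p(x)/x) y' + (q(x)/x^2) y = 0:
  p(x) = -21/5,  q(x) = 3x^2 + x + 24/5.
Indicial equation: r(r-1) + (-21/5) r + (24/5) = 0 -> roots r_1 = 4, r_2 = 6/5.
Take r = r_1 = 4. Let y(x) = x^r sum_{n>=0} a_n x^n with a_0 = 1.
Substitute y = x^r sum a_n x^n and match x^{r+n}. The recurrence is
  D(n) a_n + 1 a_{n-1} + 3 a_{n-2} = 0,  where D(n) = (r+n)(r+n-1) + (-21/5)(r+n) + (24/5).
  a_n = [-1 a_{n-1} - 3 a_{n-2}] / D(n).
Since the indicial polynomial factors as (r - r_1)(r - r_2), D(n) = (r_1 + n - r_1)(r_1 + n - r_2) = n(n + 14/5).
Evaluating step by step (a_0 = 1):
  n = 1: D(1) = 1(1 + 14/5) = 19/5; numerator = -1(1) = -1; a_1 = (-1)/(19/5) = -5/19
  n = 2: D(2) = 2(2 + 14/5) = 48/5; numerator = -1(-5/19) - 3(1) = -52/19; a_2 = (-52/19)/(48/5) = -65/228
  n = 3: D(3) = 3(3 + 14/5) = 87/5; numerator = -1(-65/228) - 3(-5/19) = 245/228; a_3 = (245/228)/(87/5) = 1225/19836
  n = 4: D(4) = 4(4 + 14/5) = 136/5; numerator = -1(1225/19836) - 3(-65/228) = 3935/4959; a_4 = (3935/4959)/(136/5) = 19675/674424

r = 4; a_0 = 1; a_1 = -5/19; a_2 = -65/228; a_3 = 1225/19836; a_4 = 19675/674424


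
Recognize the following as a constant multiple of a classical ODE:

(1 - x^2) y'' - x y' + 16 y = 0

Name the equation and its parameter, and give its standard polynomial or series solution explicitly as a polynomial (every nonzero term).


The equation is already in a standard form:  (1 - x^2) y'' - x y' + 16 y = 0.
This matches the Chebyshev equation (1 - x^2) y'' - x y' + n^2 y = 0 (note the -x y' term, not -2x y') with n^2 = 16, so n = 4; the polynomial solution is T_4(x).
With y = sum_k a_k x^k, matching x^k gives (k+2)(k+1) a_{k+2} = (k^2 - n^2) a_k = (k - 4)(k + 4) a_k. The right side vanishes at k = 4, so the series with the parity of 4 terminates at degree 4.
Standard normalization: leading coefficient of T_n is 2^(n-1), so a_4 = 2^3 = 8. Work downward with a_k = (k+1)(k+2) a_{k+2} / ((k - 4)(k + 4)):
  a_2 = (3)(4)(8) / ((2 - 4)(2 + 4)) = 96/(-12) = -8
  a_0 = (1)(2)(-8) / ((0 - 4)(0 + 4)) = -16/(-16) = 1
Hence T_4(x) = 8 x^4 - 8 x^2 + 1.

T_4(x); series = 8 x^4 - 8 x^2 + 1


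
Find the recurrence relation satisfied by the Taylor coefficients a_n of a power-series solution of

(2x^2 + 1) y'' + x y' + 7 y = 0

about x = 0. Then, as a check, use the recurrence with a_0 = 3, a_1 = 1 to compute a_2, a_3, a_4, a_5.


Substitute y = sum_n a_n x^n.
(1 + 2 x^2) y'' contributes (n+2)(n+1) a_{n+2} + 2 n(n-1) a_n at x^n.
x y'(x) contributes n a_n at x^n.
7 y(x) contributes 7 a_n at x^n.
Matching x^n: (n+2)(n+1) a_{n+2} + (2 n(n-1) + n + 7) a_n = 0.
Thus a_{n+2} = (-2 n(n-1) - n - 7) / ((n+1)(n+2)) * a_n.

Check with a_0 = 3, a_1 = 1 (apply the recurrence for n = 0, 1, 2, 3): a_0 = 3, a_1 = 1, a_2 = -21/2, a_3 = -4/3, a_4 = 91/8, a_5 = 22/15.

a_(n+2) = (-2 n(n-1) - n - 7) / ((n+1)(n+2)) * a_n; check: a_0 = 3, a_1 = 1, a_2 = -21/2, a_3 = -4/3, a_4 = 91/8, a_5 = 22/15


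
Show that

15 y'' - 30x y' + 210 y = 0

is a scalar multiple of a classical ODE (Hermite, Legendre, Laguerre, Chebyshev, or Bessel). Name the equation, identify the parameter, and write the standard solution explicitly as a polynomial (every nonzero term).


All three coefficients share the factor 15; dividing through by 15 gives  y'' - 2x y' + 14 y = 0.
This matches the Hermite equation y'' - 2x y' + 2n y = 0 with 2n = 14, so n = 7; the polynomial solution is H_7(x).
With y = sum_k a_k x^k, matching x^k gives (k+2)(k+1) a_{k+2} = 2(k - n) a_k = 2(k - 7) a_k. The right side vanishes at k = 7, so the series with the parity of 7 terminates at degree 7.
Standard normalization: leading coefficient of H_n is 2^n, so a_7 = 2^7 = 128. Work downward with a_k = (k+1)(k+2) a_{k+2} / (2(k - n)):
  a_5 = (6)(7)(128) / (2(5 - 7)) = 5376/(-4) = -1344
  a_3 = (4)(5)(-1344) / (2(3 - 7)) = -26880/(-8) = 3360
  a_1 = (2)(3)(3360) / (2(1 - 7)) = 20160/(-12) = -1680
Hence H_7(x) = 128 x^7 - 1344 x^5 + 3360 x^3 - 1680 x.

H_7(x); series = 128 x^7 - 1344 x^5 + 3360 x^3 - 1680 x


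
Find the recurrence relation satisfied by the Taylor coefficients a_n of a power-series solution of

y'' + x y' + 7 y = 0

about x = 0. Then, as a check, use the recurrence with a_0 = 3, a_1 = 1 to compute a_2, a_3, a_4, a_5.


Substitute y = sum_n a_n x^n.
y''(x) has coefficient (n+2)(n+1) a_{n+2} at x^n;
x y'(x) has coefficient n a_n at x^n (shift);
7 y(x) has coefficient 7 a_n at x^n.
Matching x^n: (n+2)(n+1) a_{n+2} + (n + 7) a_n = 0.
Thus a_{n+2} = (-n - 7) / ((n+1)(n+2)) * a_n.

Check with a_0 = 3, a_1 = 1 (apply the recurrence for n = 0, 1, 2, 3): a_0 = 3, a_1 = 1, a_2 = -21/2, a_3 = -4/3, a_4 = 63/8, a_5 = 2/3.

a_(n+2) = (-n - 7) / ((n+1)(n+2)) * a_n; check: a_0 = 3, a_1 = 1, a_2 = -21/2, a_3 = -4/3, a_4 = 63/8, a_5 = 2/3


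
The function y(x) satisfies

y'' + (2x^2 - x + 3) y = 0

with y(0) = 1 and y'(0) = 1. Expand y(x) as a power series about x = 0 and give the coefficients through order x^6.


Ansatz: y(x) = sum_{n>=0} a_n x^n, so y'(x) = sum_{n>=1} n a_n x^(n-1) and y''(x) = sum_{n>=2} n(n-1) a_n x^(n-2).
Substitute into P(x) y'' + Q(x) y' + R(x) y = 0 with P(x) = 1, Q(x) = 0, R(x) = 2x^2 - x + 3, and match powers of x.
Initial conditions: a_0 = 1, a_1 = 1.
Setting the coefficient of each power of x to zero and solving order by order (substituting the coefficients already found):
  x^0: 2 a_2 + 3 a_0 = 0  ->  2 a_2 = -3 a_0 = -3  ->  a_2 = -3/2
  x^1: 6 a_3 + 3 a_1 - a_0 = 0  ->  6 a_3 = -3 a_1 + a_0 = -2  ->  a_3 = -1/3
  x^2: 12 a_4 + 3 a_2 - a_1 + 2 a_0 = 0  ->  12 a_4 = -3 a_2 + a_1 - 2 a_0 = 7/2  ->  a_4 = 7/24
  x^3: 20 a_5 + 3 a_3 - a_2 + 2 a_1 = 0  ->  20 a_5 = -3 a_3 + a_2 - 2 a_1 = -5/2  ->  a_5 = -1/8
  x^4: 30 a_6 + 3 a_4 - a_3 + 2 a_2 = 0  ->  30 a_6 = -3 a_4 + a_3 - 2 a_2 = 43/24  ->  a_6 = 43/720
Truncated series: y(x) = 1 + x - (3/2) x^2 - (1/3) x^3 + (7/24) x^4 - (1/8) x^5 + (43/720) x^6 + O(x^7).

a_0 = 1; a_1 = 1; a_2 = -3/2; a_3 = -1/3; a_4 = 7/24; a_5 = -1/8; a_6 = 43/720


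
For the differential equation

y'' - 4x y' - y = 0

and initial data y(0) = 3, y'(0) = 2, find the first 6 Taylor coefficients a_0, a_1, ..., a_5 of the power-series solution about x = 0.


Ansatz: y(x) = sum_{n>=0} a_n x^n, so y'(x) = sum_{n>=1} n a_n x^(n-1) and y''(x) = sum_{n>=2} n(n-1) a_n x^(n-2).
Substitute into P(x) y'' + Q(x) y' + R(x) y = 0 with P(x) = 1, Q(x) = -4x, R(x) = -1, and match powers of x.
Initial conditions: a_0 = 3, a_1 = 2.
Setting the coefficient of each power of x to zero and solving order by order (substituting the coefficients already found):
  x^0: 2 a_2 - a_0 = 0  ->  2 a_2 = a_0 = 3  ->  a_2 = 3/2
  x^1: 6 a_3 - 5 a_1 = 0  ->  6 a_3 = 5 a_1 = 10  ->  a_3 = 5/3
  x^2: 12 a_4 - 9 a_2 = 0  ->  12 a_4 = 9 a_2 = 27/2  ->  a_4 = 9/8
  x^3: 20 a_5 - 13 a_3 = 0  ->  20 a_5 = 13 a_3 = 65/3  ->  a_5 = 13/12
Truncated series: y(x) = 3 + 2 x + (3/2) x^2 + (5/3) x^3 + (9/8) x^4 + (13/12) x^5 + O(x^6).

a_0 = 3; a_1 = 2; a_2 = 3/2; a_3 = 5/3; a_4 = 9/8; a_5 = 13/12


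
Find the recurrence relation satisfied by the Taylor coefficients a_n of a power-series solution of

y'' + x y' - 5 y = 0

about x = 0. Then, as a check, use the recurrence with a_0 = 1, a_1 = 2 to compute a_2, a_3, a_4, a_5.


Substitute y = sum_n a_n x^n.
y''(x) has coefficient (n+2)(n+1) a_{n+2} at x^n;
x y'(x) has coefficient n a_n at x^n (shift);
-5 y(x) has coefficient -5 a_n at x^n.
Matching x^n: (n+2)(n+1) a_{n+2} + (n - 5) a_n = 0.
Thus a_{n+2} = (-n + 5) / ((n+1)(n+2)) * a_n.

Check with a_0 = 1, a_1 = 2 (apply the recurrence for n = 0, 1, 2, 3): a_0 = 1, a_1 = 2, a_2 = 5/2, a_3 = 4/3, a_4 = 5/8, a_5 = 2/15.

a_(n+2) = (-n + 5) / ((n+1)(n+2)) * a_n; check: a_0 = 1, a_1 = 2, a_2 = 5/2, a_3 = 4/3, a_4 = 5/8, a_5 = 2/15


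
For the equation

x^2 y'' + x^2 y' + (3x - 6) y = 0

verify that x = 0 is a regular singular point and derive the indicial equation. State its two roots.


Divide by x^2 to reach normal form y'' + P_1(x) y' + P_2(x) y = 0 with P_1(x) = 1 and P_2(x) = 3/x - 6/x^2.
x = 0 is a singular point because the y-coefficient 3/x - 6/x^2 has a pole at x = 0.
It is a regular singular point because x P_1(x) = p(x) = x and x^2 P_2(x) = q(x) = 3x - 6 are polynomials, hence analytic at x = 0.
p(0) = 0,  q(0) = -6.
Indicial equation: r(r-1) + p(0) r + q(0) = 0, i.e. r^2 + (p(0) - 1) r + q(0) = 0, i.e. r^2 - 1 r - 6 = 0.
Discriminant: (-1)^2 - 4(-6) = 25, so r = (1 ± 5)/2.
Solving: r_1 = 3, r_2 = -2.

indicial: r^2 - 1 r - 6 = 0; roots r_1 = 3, r_2 = -2


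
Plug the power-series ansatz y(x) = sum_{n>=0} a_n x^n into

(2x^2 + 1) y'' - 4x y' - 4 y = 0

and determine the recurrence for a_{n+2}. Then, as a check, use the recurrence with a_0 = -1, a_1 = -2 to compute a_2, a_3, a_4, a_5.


Substitute y = sum_n a_n x^n.
(1 + 2 x^2) y'' contributes (n+2)(n+1) a_{n+2} + 2 n(n-1) a_n at x^n.
-4 x y'(x) contributes -4 n a_n at x^n.
-4 y(x) contributes -4 a_n at x^n.
Matching x^n: (n+2)(n+1) a_{n+2} + (2 n(n-1) - 4 n - 4) a_n = 0.
Thus a_{n+2} = (-2 n(n-1) + 4 n + 4) / ((n+1)(n+2)) * a_n.

Check with a_0 = -1, a_1 = -2 (apply the recurrence for n = 0, 1, 2, 3): a_0 = -1, a_1 = -2, a_2 = -2, a_3 = -8/3, a_4 = -4/3, a_5 = -8/15.

a_(n+2) = (-2 n(n-1) + 4 n + 4) / ((n+1)(n+2)) * a_n; check: a_0 = -1, a_1 = -2, a_2 = -2, a_3 = -8/3, a_4 = -4/3, a_5 = -8/15


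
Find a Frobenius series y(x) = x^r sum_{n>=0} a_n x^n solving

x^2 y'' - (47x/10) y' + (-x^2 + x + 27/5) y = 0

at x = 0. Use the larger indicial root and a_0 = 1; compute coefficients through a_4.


Write in Frobenius form y'' + (p(x)/x) y' + (q(x)/x^2) y = 0:
  p(x) = -47/10,  q(x) = -x^2 + x + 27/5.
Indicial equation: r(r-1) + (-47/10) r + (27/5) = 0 -> roots r_1 = 9/2, r_2 = 6/5.
Take r = r_1 = 9/2. Let y(x) = x^r sum_{n>=0} a_n x^n with a_0 = 1.
Substitute y = x^r sum a_n x^n and match x^{r+n}. The recurrence is
  D(n) a_n + 1 a_{n-1} - 1 a_{n-2} = 0,  where D(n) = (r+n)(r+n-1) + (-47/10)(r+n) + (27/5).
  a_n = [-1 a_{n-1} + 1 a_{n-2}] / D(n).
Since the indicial polynomial factors as (r - r_1)(r - r_2), D(n) = (r_1 + n - r_1)(r_1 + n - r_2) = n(n + 33/10).
Evaluating step by step (a_0 = 1):
  n = 1: D(1) = 1(1 + 33/10) = 43/10; numerator = -1(1) = -1; a_1 = (-1)/(43/10) = -10/43
  n = 2: D(2) = 2(2 + 33/10) = 53/5; numerator = -1(-10/43) + 1(1) = 53/43; a_2 = (53/43)/(53/5) = 5/43
  n = 3: D(3) = 3(3 + 33/10) = 189/10; numerator = -1(5/43) + 1(-10/43) = -15/43; a_3 = (-15/43)/(189/10) = -50/2709
  n = 4: D(4) = 4(4 + 33/10) = 146/5; numerator = -1(-50/2709) + 1(5/43) = 365/2709; a_4 = (365/2709)/(146/5) = 25/5418

r = 9/2; a_0 = 1; a_1 = -10/43; a_2 = 5/43; a_3 = -50/2709; a_4 = 25/5418


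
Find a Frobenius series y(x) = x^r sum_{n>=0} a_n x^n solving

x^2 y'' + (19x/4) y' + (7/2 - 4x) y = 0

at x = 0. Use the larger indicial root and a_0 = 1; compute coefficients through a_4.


Write in Frobenius form y'' + (p(x)/x) y' + (q(x)/x^2) y = 0:
  p(x) = 19/4,  q(x) = 7/2 - 4x.
Indicial equation: r(r-1) + (19/4) r + (7/2) = 0 -> roots r_1 = -7/4, r_2 = -2.
Take r = r_1 = -7/4. Let y(x) = x^r sum_{n>=0} a_n x^n with a_0 = 1.
Substitute y = x^r sum a_n x^n and match x^{r+n}. The recurrence is
  D(n) a_n - 4 a_{n-1} = 0,  where D(n) = (r+n)(r+n-1) + (19/4)(r+n) + (7/2).
  a_n = 4 / D(n) * a_{n-1}.
Since the indicial polynomial factors as (r - r_1)(r - r_2), D(n) = (r_1 + n - r_1)(r_1 + n - r_2) = n(n + 1/4).
Evaluating step by step (a_0 = 1):
  n = 1: D(1) = 1(1 + 1/4) = 5/4; numerator = 4(1) = 4; a_1 = (4)/(5/4) = 16/5
  n = 2: D(2) = 2(2 + 1/4) = 9/2; numerator = 4(16/5) = 64/5; a_2 = (64/5)/(9/2) = 128/45
  n = 3: D(3) = 3(3 + 1/4) = 39/4; numerator = 4(128/45) = 512/45; a_3 = (512/45)/(39/4) = 2048/1755
  n = 4: D(4) = 4(4 + 1/4) = 17; numerator = 4(2048/1755) = 8192/1755; a_4 = (8192/1755)/(17) = 8192/29835

r = -7/4; a_0 = 1; a_1 = 16/5; a_2 = 128/45; a_3 = 2048/1755; a_4 = 8192/29835


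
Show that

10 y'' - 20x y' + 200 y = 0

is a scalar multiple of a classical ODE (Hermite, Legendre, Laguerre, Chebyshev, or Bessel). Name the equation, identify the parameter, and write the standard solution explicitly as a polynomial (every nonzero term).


All three coefficients share the factor 10; dividing through by 10 gives  y'' - 2x y' + 20 y = 0.
This matches the Hermite equation y'' - 2x y' + 2n y = 0 with 2n = 20, so n = 10; the polynomial solution is H_10(x).
With y = sum_k a_k x^k, matching x^k gives (k+2)(k+1) a_{k+2} = 2(k - n) a_k = 2(k - 10) a_k. The right side vanishes at k = 10, so the series with the parity of 10 terminates at degree 10.
Standard normalization: leading coefficient of H_n is 2^n, so a_10 = 2^10 = 1024. Work downward with a_k = (k+1)(k+2) a_{k+2} / (2(k - n)):
  a_8 = (9)(10)(1024) / (2(8 - 10)) = 92160/(-4) = -23040
  a_6 = (7)(8)(-23040) / (2(6 - 10)) = -1290240/(-8) = 161280
  a_4 = (5)(6)(161280) / (2(4 - 10)) = 4838400/(-12) = -403200
  a_2 = (3)(4)(-403200) / (2(2 - 10)) = -4838400/(-16) = 302400
  a_0 = (1)(2)(302400) / (2(0 - 10)) = 604800/(-20) = -30240
Hence H_10(x) = 1024 x^10 - 23040 x^8 + 161280 x^6 - 403200 x^4 + 302400 x^2 - 30240.

H_10(x); series = 1024 x^10 - 23040 x^8 + 161280 x^6 - 403200 x^4 + 302400 x^2 - 30240


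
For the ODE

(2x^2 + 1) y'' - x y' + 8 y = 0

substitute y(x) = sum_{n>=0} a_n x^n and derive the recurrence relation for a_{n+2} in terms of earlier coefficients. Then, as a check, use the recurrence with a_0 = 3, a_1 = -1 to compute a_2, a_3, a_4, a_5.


Substitute y = sum_n a_n x^n.
(1 + 2 x^2) y'' contributes (n+2)(n+1) a_{n+2} + 2 n(n-1) a_n at x^n.
-x y'(x) contributes -n a_n at x^n.
8 y(x) contributes 8 a_n at x^n.
Matching x^n: (n+2)(n+1) a_{n+2} + (2 n(n-1) - n + 8) a_n = 0.
Thus a_{n+2} = (-2 n(n-1) + n - 8) / ((n+1)(n+2)) * a_n.

Check with a_0 = 3, a_1 = -1 (apply the recurrence for n = 0, 1, 2, 3): a_0 = 3, a_1 = -1, a_2 = -12, a_3 = 7/6, a_4 = 10, a_5 = -119/120.

a_(n+2) = (-2 n(n-1) + n - 8) / ((n+1)(n+2)) * a_n; check: a_0 = 3, a_1 = -1, a_2 = -12, a_3 = 7/6, a_4 = 10, a_5 = -119/120
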